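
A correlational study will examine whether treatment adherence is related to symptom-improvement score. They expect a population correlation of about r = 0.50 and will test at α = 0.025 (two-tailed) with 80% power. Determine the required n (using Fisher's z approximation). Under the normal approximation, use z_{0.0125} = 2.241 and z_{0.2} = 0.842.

n = 35

Fisher's z: C = ½·ln((1+r)/(1−r)) = ½·ln(3.0000) = 0.5493.
n = ((z_{α/2} + z_β)/C)² + 3.
(2.241 + 0.842) / 0.5493 = 3.083 / 0.5493 = 5.613.
n = 5.613² + 3 = 31.50 + 3 = 34.5.
Round up.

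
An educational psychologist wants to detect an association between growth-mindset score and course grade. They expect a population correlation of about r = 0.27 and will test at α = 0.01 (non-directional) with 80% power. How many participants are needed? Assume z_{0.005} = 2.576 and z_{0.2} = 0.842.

Fisher's z: C = ½·ln((1+r)/(1−r)) = ½·ln(1.7397) = 0.2769.
n = ((z_{α/2} + z_β)/C)² + 3.
(2.576 + 0.842) / 0.2769 = 3.418 / 0.2769 = 12.344.
n = 12.344² + 3 = 152.37 + 3 = 155.4.
Round up.

n = 156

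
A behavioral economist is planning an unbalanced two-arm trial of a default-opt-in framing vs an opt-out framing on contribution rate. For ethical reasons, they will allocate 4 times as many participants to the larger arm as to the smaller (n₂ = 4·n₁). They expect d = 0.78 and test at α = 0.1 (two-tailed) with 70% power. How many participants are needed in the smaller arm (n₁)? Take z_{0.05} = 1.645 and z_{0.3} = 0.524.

n₁ = 10

With allocation ratio k = n₂/n₁ = 4, Var(x̄₁−x̄₂) = σ²(1/n₁ + 1/(k·n₁)) = σ²·(k+1)/(k·n₁).
So n₁ = (1 + 1/k)·((z_{α/2} + z_β)/d)² = 1.250 × (2.169/0.78)².
n₁ = 1.250 × 7.73 = 9.7.
Round up: n₁ = 10, giving n₂ = 4 × 10 = 40.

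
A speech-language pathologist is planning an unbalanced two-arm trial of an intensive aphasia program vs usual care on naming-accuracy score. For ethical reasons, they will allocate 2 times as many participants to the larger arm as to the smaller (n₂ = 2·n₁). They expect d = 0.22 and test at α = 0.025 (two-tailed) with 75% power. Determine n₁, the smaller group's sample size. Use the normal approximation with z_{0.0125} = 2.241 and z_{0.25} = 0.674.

n₁ = 264

With allocation ratio k = n₂/n₁ = 2, Var(x̄₁−x̄₂) = σ²(1/n₁ + 1/(k·n₁)) = σ²·(k+1)/(k·n₁).
So n₁ = (1 + 1/k)·((z_{α/2} + z_β)/d)² = 1.500 × (2.915/0.22)².
n₁ = 1.500 × 175.56 = 263.3.
Round up: n₁ = 264, giving n₂ = 2 × 264 = 528.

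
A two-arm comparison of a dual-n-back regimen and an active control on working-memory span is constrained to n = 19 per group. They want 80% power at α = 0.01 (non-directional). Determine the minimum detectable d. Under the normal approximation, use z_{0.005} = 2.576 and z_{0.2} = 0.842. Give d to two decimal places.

d_min ≈ 1.11

For two independent groups of n = 19 each: d_min = (z_{α/2} + z_β)·√(2/n).
z-sum = 2.576 + 0.842 = 3.418.
d_min = 3.418 × √(2/19) = 3.418 × 0.3244 = 1.109.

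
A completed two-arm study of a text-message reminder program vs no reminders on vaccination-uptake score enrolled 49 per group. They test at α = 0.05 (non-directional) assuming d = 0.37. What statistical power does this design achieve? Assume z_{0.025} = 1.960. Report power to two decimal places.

For two equal groups, power = Φ(d·√(n/2) − z_{α/2}).
d·√(n/2) = 0.37 × √(49/2) = 0.37 × 4.950 = 1.831.
z_β = 1.831 − 1.960 = -0.129.
Power = Φ(-0.129) = 0.449.

power ≈ 0.45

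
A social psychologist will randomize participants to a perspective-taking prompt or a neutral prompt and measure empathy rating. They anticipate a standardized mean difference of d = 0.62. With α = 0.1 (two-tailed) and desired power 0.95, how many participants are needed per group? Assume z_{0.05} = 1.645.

For two independent groups with equal n: n = 2·((z_{α/2} + z_β) / d)².
z_{α/2} + z_β = 1.645 + 1.645 = 3.290.
n = 2 × (3.290 / 0.62)² = 2 × 5.306² = 2 × 28.16 = 56.3.
Round up to the next whole participant.

n = 57 per group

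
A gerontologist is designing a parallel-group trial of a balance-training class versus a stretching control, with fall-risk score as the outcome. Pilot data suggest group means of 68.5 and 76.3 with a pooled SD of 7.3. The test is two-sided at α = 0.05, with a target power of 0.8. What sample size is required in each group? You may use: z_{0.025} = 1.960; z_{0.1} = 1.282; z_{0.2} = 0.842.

Cohen's d = |M₁ − M₂| / SD_pooled = |68.5 − 76.3| / 7.3 = 7.8 / 7.3 = 1.068.
For two independent groups with equal n: n = 2·((z_{α/2} + z_β) / d)².
z_{α/2} + z_β = 1.960 + 0.842 = 2.802.
n = 2 × (2.802 / 1.068)² = 2 × 2.624² = 2 × 6.88 = 13.8.
Round up to the next whole participant.

n = 14 per group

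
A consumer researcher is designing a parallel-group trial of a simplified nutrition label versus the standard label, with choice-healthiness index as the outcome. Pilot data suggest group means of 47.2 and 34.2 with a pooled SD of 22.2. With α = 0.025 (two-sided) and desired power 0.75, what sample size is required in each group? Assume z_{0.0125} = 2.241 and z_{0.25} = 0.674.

Cohen's d = |M₁ − M₂| / SD_pooled = |47.2 − 34.2| / 22.2 = 13.0 / 22.2 = 0.586.
For two independent groups with equal n: n = 2·((z_{α/2} + z_β) / d)².
z_{α/2} + z_β = 2.241 + 0.674 = 2.915.
n = 2 × (2.915 / 0.586)² = 2 × 4.974² = 2 × 24.74 = 49.5.
Round up to the next whole participant.

n = 50 per group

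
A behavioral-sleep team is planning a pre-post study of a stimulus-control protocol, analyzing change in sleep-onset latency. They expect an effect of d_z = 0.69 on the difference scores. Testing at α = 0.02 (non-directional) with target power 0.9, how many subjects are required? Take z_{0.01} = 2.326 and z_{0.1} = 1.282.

n = 28 pairs

For a paired (one-sample on differences) test: n = ((z_{α/2} + z_β) / d)².
z_{α/2} + z_β = 2.326 + 1.282 = 3.608.
n = (3.608 / 0.69)² = 5.229² = 27.34.
Round up.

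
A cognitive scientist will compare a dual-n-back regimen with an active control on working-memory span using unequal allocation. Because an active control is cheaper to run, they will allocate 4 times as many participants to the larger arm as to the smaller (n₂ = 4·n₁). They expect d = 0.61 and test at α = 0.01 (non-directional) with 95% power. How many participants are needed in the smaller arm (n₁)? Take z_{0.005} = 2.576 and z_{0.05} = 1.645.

n₁ = 60

With allocation ratio k = n₂/n₁ = 4, Var(x̄₁−x̄₂) = σ²(1/n₁ + 1/(k·n₁)) = σ²·(k+1)/(k·n₁).
So n₁ = (1 + 1/k)·((z_{α/2} + z_β)/d)² = 1.250 × (4.221/0.61)².
n₁ = 1.250 × 47.88 = 59.9.
Round up: n₁ = 60, giving n₂ = 4 × 60 = 240.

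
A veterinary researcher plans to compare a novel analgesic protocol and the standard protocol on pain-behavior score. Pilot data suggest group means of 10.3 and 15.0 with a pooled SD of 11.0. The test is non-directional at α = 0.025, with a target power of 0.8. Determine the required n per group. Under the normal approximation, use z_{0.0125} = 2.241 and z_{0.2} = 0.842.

Cohen's d = |M₁ − M₂| / SD_pooled = |10.3 − 15.0| / 11.0 = 4.7 / 11.0 = 0.427.
For two independent groups with equal n: n = 2·((z_{α/2} + z_β) / d)².
z_{α/2} + z_β = 2.241 + 0.842 = 3.083.
n = 2 × (3.083 / 0.427)² = 2 × 7.220² = 2 × 52.13 = 104.3.
Round up to the next whole participant.

n = 105 per group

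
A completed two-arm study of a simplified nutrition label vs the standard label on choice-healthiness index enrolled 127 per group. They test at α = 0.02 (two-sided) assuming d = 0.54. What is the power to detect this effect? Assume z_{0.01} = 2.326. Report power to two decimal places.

power ≈ 0.98

For two equal groups, power = Φ(d·√(n/2) − z_{α/2}).
d·√(n/2) = 0.54 × √(127/2) = 0.54 × 7.969 = 4.303.
z_β = 4.303 − 2.326 = 1.977.
Power = Φ(1.977) = 0.976.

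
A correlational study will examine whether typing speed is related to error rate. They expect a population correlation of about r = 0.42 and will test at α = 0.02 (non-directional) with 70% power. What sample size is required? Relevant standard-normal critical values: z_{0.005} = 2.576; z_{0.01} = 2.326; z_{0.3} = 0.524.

Fisher's z: C = ½·ln((1+r)/(1−r)) = ½·ln(2.4483) = 0.4477.
n = ((z_{α/2} + z_β)/C)² + 3.
(2.326 + 0.524) / 0.4477 = 2.850 / 0.4477 = 6.366.
n = 6.366² + 3 = 40.52 + 3 = 43.5.
Round up.

n = 44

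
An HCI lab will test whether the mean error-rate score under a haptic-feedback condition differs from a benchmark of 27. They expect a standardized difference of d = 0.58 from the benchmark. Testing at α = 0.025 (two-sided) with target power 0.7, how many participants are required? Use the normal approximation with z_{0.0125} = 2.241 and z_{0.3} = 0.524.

n = 23

For a one-sample test: n = ((z_{α/2} + z_β) / d)².
z_{α/2} + z_β = 2.241 + 0.524 = 2.765.
n = (2.765 / 0.58)² = 4.767² = 22.73.
Round up.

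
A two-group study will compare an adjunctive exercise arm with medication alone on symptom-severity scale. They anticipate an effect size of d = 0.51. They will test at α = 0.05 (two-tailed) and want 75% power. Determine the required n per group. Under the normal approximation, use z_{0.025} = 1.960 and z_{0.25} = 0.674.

n = 54 per group

For two independent groups with equal n: n = 2·((z_{α/2} + z_β) / d)².
z_{α/2} + z_β = 1.960 + 0.674 = 2.634.
n = 2 × (2.634 / 0.51)² = 2 × 5.165² = 2 × 26.67 = 53.3.
Round up to the next whole participant.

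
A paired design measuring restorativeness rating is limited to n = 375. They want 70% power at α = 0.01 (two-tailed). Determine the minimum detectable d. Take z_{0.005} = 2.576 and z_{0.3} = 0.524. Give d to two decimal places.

For a single sample (or paired design) of n = 375: d_min = (z_{α/2} + z_β)/√n.
z-sum = 2.576 + 0.524 = 3.100.
d_min = 3.100 / √375 = 3.100 / 19.365 = 0.160.

d_min ≈ 0.16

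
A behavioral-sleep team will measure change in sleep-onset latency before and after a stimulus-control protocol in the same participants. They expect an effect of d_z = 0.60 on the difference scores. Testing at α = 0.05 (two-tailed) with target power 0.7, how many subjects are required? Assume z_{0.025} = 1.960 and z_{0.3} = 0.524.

n = 18 pairs

For a paired (one-sample on differences) test: n = ((z_{α/2} + z_β) / d)².
z_{α/2} + z_β = 1.960 + 0.524 = 2.484.
n = (2.484 / 0.60)² = 4.140² = 17.14.
Round up.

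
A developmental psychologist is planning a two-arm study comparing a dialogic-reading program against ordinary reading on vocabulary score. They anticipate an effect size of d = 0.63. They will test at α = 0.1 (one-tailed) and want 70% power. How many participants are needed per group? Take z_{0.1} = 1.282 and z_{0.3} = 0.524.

n = 17 per group

For two independent groups with equal n: n = 2·((z_{α} + z_β) / d)².
z_{α} + z_β = 1.282 + 0.524 = 1.806.
n = 2 × (1.806 / 0.63)² = 2 × 2.867² = 2 × 8.22 = 16.4.
Round up to the next whole participant.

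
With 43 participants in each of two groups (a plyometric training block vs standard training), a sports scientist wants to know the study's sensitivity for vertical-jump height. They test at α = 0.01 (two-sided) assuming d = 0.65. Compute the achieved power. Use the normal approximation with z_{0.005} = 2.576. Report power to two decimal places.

power ≈ 0.67

For two equal groups, power = Φ(d·√(n/2) − z_{α/2}).
d·√(n/2) = 0.65 × √(43/2) = 0.65 × 4.637 = 3.014.
z_β = 3.014 − 2.576 = 0.438.
Power = Φ(0.438) = 0.669.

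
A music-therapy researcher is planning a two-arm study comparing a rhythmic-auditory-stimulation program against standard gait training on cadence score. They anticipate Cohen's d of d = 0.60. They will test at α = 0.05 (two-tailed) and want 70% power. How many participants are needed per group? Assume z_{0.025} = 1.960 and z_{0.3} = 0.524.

n = 35 per group

For two independent groups with equal n: n = 2·((z_{α/2} + z_β) / d)².
z_{α/2} + z_β = 1.960 + 0.524 = 2.484.
n = 2 × (2.484 / 0.60)² = 2 × 4.140² = 2 × 17.14 = 34.3.
Round up to the next whole participant.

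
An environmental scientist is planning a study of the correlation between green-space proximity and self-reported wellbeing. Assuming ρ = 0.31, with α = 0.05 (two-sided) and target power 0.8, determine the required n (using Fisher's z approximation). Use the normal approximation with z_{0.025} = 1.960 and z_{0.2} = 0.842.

n = 80

Fisher's z: C = ½·ln((1+r)/(1−r)) = ½·ln(1.8986) = 0.3205.
n = ((z_{α/2} + z_β)/C)² + 3.
(1.960 + 0.842) / 0.3205 = 2.802 / 0.3205 = 8.743.
n = 8.743² + 3 = 76.43 + 3 = 79.4.
Round up.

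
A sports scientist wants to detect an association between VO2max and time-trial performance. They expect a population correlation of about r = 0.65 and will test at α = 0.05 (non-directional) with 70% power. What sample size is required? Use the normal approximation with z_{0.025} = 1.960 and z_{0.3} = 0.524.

n = 14

Fisher's z: C = ½·ln((1+r)/(1−r)) = ½·ln(4.7143) = 0.7753.
n = ((z_{α/2} + z_β)/C)² + 3.
(1.960 + 0.524) / 0.7753 = 2.484 / 0.7753 = 3.204.
n = 3.204² + 3 = 10.27 + 3 = 13.3.
Round up.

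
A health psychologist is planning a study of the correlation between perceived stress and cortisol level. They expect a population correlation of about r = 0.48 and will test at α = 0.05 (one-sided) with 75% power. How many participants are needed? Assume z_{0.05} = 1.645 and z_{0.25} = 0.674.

Fisher's z: C = ½·ln((1+r)/(1−r)) = ½·ln(2.8462) = 0.5230.
n = ((z_{α} + z_β)/C)² + 3.
(1.645 + 0.674) / 0.5230 = 2.319 / 0.5230 = 4.434.
n = 4.434² + 3 = 19.66 + 3 = 22.7.
Round up.

n = 23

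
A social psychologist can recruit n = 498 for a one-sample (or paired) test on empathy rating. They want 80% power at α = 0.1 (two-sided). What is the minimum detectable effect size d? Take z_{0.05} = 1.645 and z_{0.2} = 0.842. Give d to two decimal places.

For a single sample (or paired design) of n = 498: d_min = (z_{α/2} + z_β)/√n.
z-sum = 1.645 + 0.842 = 2.487.
d_min = 2.487 / √498 = 2.487 / 22.316 = 0.111.

d_min ≈ 0.11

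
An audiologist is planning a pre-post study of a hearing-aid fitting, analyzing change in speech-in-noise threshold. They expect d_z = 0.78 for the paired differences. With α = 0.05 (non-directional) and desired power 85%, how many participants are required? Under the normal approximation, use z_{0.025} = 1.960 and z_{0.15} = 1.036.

n = 15 pairs

For a paired (one-sample on differences) test: n = ((z_{α/2} + z_β) / d)².
z_{α/2} + z_β = 1.960 + 1.036 = 2.996.
n = (2.996 / 0.78)² = 3.841² = 14.75.
Round up.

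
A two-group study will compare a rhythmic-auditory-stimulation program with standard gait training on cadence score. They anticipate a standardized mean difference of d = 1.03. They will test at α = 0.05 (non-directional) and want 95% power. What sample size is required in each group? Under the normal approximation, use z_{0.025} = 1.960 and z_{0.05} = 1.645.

For two independent groups with equal n: n = 2·((z_{α/2} + z_β) / d)².
z_{α/2} + z_β = 1.960 + 1.645 = 3.605.
n = 2 × (3.605 / 1.03)² = 2 × 3.500² = 2 × 12.25 = 24.5.
Round up to the next whole participant.

n = 25 per group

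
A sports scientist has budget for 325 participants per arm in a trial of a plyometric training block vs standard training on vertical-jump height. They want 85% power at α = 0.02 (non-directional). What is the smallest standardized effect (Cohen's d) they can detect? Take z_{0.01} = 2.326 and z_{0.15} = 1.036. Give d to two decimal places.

For two independent groups of n = 325 each: d_min = (z_{α/2} + z_β)·√(2/n).
z-sum = 2.326 + 1.036 = 3.362.
d_min = 3.362 × √(2/325) = 3.362 × 0.0784 = 0.264.

d_min ≈ 0.26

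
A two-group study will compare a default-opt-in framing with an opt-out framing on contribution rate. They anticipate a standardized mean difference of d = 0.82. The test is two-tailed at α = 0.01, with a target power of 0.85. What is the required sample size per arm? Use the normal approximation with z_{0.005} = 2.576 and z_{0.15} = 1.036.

For two independent groups with equal n: n = 2·((z_{α/2} + z_β) / d)².
z_{α/2} + z_β = 2.576 + 1.036 = 3.612.
n = 2 × (3.612 / 0.82)² = 2 × 4.405² = 2 × 19.40 = 38.8.
Round up to the next whole participant.

n = 39 per group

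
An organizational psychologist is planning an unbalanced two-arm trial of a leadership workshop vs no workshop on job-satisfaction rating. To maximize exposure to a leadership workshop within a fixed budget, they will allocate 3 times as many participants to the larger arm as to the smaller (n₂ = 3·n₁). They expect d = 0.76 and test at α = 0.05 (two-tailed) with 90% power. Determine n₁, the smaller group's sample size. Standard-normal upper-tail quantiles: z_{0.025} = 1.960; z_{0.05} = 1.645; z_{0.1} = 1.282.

With allocation ratio k = n₂/n₁ = 3, Var(x̄₁−x̄₂) = σ²(1/n₁ + 1/(k·n₁)) = σ²·(k+1)/(k·n₁).
So n₁ = (1 + 1/k)·((z_{α/2} + z_β)/d)² = 1.333 × (3.242/0.76)².
n₁ = 1.333 × 18.20 = 24.3.
Round up: n₁ = 25, giving n₂ = 3 × 25 = 75.

n₁ = 25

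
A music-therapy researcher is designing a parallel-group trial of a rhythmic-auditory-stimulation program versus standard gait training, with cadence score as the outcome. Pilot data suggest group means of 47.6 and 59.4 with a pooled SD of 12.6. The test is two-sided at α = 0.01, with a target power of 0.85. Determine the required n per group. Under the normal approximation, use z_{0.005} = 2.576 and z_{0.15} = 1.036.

Cohen's d = |M₁ − M₂| / SD_pooled = |47.6 − 59.4| / 12.6 = 11.8 / 12.6 = 0.937.
For two independent groups with equal n: n = 2·((z_{α/2} + z_β) / d)².
z_{α/2} + z_β = 2.576 + 1.036 = 3.612.
n = 2 × (3.612 / 0.937)² = 2 × 3.855² = 2 × 14.86 = 29.7.
Round up to the next whole participant.

n = 30 per group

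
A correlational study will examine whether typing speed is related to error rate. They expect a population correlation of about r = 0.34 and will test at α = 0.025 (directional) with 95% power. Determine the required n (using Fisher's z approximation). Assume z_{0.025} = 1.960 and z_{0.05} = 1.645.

n = 107

Fisher's z: C = ½·ln((1+r)/(1−r)) = ½·ln(2.0303) = 0.3541.
n = ((z_{α} + z_β)/C)² + 3.
(1.960 + 1.645) / 0.3541 = 3.605 / 0.3541 = 10.181.
n = 10.181² + 3 = 103.65 + 3 = 106.6.
Round up.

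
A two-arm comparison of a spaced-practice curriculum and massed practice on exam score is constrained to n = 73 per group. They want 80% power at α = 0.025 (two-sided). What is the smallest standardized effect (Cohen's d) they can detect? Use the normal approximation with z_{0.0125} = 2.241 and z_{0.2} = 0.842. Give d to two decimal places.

d_min ≈ 0.51

For two independent groups of n = 73 each: d_min = (z_{α/2} + z_β)·√(2/n).
z-sum = 2.241 + 0.842 = 3.083.
d_min = 3.083 × √(2/73) = 3.083 × 0.1655 = 0.510.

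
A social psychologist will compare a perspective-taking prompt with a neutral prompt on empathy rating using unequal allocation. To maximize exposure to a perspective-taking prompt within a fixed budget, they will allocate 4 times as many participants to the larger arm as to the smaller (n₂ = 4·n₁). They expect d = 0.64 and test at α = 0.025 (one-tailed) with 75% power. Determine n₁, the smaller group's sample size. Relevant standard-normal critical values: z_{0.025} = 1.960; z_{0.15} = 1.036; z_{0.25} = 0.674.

n₁ = 22

With allocation ratio k = n₂/n₁ = 4, Var(x̄₁−x̄₂) = σ²(1/n₁ + 1/(k·n₁)) = σ²·(k+1)/(k·n₁).
So n₁ = (1 + 1/k)·((z_{α} + z_β)/d)² = 1.250 × (2.634/0.64)².
n₁ = 1.250 × 16.94 = 21.2.
Round up: n₁ = 22, giving n₂ = 4 × 22 = 88.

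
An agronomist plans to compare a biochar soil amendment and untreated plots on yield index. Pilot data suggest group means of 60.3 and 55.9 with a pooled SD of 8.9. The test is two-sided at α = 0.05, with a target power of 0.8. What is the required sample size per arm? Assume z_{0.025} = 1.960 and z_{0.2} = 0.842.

n = 65 per group

Cohen's d = |M₁ − M₂| / SD_pooled = |60.3 − 55.9| / 8.9 = 4.4 / 8.9 = 0.494.
For two independent groups with equal n: n = 2·((z_{α/2} + z_β) / d)².
z_{α/2} + z_β = 1.960 + 0.842 = 2.802.
n = 2 × (2.802 / 0.494)² = 2 × 5.672² = 2 × 32.17 = 64.3.
Round up to the next whole participant.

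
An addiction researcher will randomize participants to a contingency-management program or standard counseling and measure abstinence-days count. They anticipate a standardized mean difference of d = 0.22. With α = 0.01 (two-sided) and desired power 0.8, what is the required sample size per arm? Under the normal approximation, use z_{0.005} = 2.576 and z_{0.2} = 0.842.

For two independent groups with equal n: n = 2·((z_{α/2} + z_β) / d)².
z_{α/2} + z_β = 2.576 + 0.842 = 3.418.
n = 2 × (3.418 / 0.22)² = 2 × 15.536² = 2 × 241.38 = 482.8.
Round up to the next whole participant.

n = 483 per group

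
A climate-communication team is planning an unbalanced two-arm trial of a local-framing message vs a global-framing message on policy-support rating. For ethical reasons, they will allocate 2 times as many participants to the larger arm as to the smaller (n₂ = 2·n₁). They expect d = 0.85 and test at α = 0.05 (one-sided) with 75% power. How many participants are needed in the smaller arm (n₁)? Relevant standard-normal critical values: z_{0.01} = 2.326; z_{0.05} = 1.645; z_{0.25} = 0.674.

With allocation ratio k = n₂/n₁ = 2, Var(x̄₁−x̄₂) = σ²(1/n₁ + 1/(k·n₁)) = σ²·(k+1)/(k·n₁).
So n₁ = (1 + 1/k)·((z_{α} + z_β)/d)² = 1.500 × (2.319/0.85)².
n₁ = 1.500 × 7.44 = 11.2.
Round up: n₁ = 12, giving n₂ = 2 × 12 = 24.

n₁ = 12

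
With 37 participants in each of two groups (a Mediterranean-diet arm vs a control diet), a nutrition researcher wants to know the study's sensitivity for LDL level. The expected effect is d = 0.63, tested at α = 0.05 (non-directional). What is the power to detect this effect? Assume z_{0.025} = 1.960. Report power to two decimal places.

power ≈ 0.77

For two equal groups, power = Φ(d·√(n/2) − z_{α/2}).
d·√(n/2) = 0.63 × √(37/2) = 0.63 × 4.301 = 2.710.
z_β = 2.710 − 1.960 = 0.750.
Power = Φ(0.750) = 0.773.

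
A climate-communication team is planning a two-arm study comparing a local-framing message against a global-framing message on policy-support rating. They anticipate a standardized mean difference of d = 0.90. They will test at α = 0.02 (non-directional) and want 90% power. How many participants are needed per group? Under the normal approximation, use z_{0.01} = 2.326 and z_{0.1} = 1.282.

n = 33 per group

For two independent groups with equal n: n = 2·((z_{α/2} + z_β) / d)².
z_{α/2} + z_β = 2.326 + 1.282 = 3.608.
n = 2 × (3.608 / 0.90)² = 2 × 4.009² = 2 × 16.07 = 32.1.
Round up to the next whole participant.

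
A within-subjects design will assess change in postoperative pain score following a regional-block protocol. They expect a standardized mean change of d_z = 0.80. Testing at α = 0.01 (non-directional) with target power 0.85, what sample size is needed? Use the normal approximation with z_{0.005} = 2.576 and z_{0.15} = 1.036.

For a paired (one-sample on differences) test: n = ((z_{α/2} + z_β) / d)².
z_{α/2} + z_β = 2.576 + 1.036 = 3.612.
n = (3.612 / 0.80)² = 4.515² = 20.39.
Round up.

n = 21 pairs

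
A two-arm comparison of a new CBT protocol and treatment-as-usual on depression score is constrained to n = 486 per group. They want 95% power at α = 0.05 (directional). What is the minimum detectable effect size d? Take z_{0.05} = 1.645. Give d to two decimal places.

d_min ≈ 0.21

For two independent groups of n = 486 each: d_min = (z_{α} + z_β)·√(2/n).
z-sum = 1.645 + 1.645 = 3.290.
d_min = 3.290 × √(2/486) = 3.290 × 0.0642 = 0.211.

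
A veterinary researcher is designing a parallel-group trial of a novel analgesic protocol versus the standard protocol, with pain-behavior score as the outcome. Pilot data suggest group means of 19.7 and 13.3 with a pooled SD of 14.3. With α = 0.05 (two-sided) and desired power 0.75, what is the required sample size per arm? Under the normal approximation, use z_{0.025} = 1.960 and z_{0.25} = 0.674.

Cohen's d = |M₁ − M₂| / SD_pooled = |19.7 − 13.3| / 14.3 = 6.4 / 14.3 = 0.448.
For two independent groups with equal n: n = 2·((z_{α/2} + z_β) / d)².
z_{α/2} + z_β = 1.960 + 0.674 = 2.634.
n = 2 × (2.634 / 0.448)² = 2 × 5.879² = 2 × 34.57 = 69.1.
Round up to the next whole participant.

n = 70 per group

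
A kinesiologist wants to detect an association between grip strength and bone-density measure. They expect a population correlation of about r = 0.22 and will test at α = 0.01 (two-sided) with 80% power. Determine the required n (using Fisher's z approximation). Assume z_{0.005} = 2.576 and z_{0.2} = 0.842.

Fisher's z: C = ½·ln((1+r)/(1−r)) = ½·ln(1.5641) = 0.2237.
n = ((z_{α/2} + z_β)/C)² + 3.
(2.576 + 0.842) / 0.2237 = 3.418 / 0.2237 = 15.279.
n = 15.279² + 3 = 233.46 + 3 = 236.5.
Round up.

n = 237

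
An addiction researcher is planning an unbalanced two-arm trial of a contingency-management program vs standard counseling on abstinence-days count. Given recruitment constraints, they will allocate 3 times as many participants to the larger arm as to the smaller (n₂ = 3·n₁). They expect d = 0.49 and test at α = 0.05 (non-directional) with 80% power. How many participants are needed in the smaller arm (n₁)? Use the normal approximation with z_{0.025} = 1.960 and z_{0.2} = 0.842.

n₁ = 44

With allocation ratio k = n₂/n₁ = 3, Var(x̄₁−x̄₂) = σ²(1/n₁ + 1/(k·n₁)) = σ²·(k+1)/(k·n₁).
So n₁ = (1 + 1/k)·((z_{α/2} + z_β)/d)² = 1.333 × (2.802/0.49)².
n₁ = 1.333 × 32.70 = 43.6.
Round up: n₁ = 44, giving n₂ = 3 × 44 = 132.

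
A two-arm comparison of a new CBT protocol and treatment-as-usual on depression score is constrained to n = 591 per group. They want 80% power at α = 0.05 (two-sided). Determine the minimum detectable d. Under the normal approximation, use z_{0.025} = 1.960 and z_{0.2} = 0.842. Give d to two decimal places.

d_min ≈ 0.16

For two independent groups of n = 591 each: d_min = (z_{α/2} + z_β)·√(2/n).
z-sum = 1.960 + 0.842 = 2.802.
d_min = 2.802 × √(2/591) = 2.802 × 0.0582 = 0.163.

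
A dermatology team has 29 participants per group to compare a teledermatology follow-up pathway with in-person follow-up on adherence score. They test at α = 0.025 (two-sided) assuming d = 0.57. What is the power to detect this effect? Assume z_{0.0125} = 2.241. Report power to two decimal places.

power ≈ 0.47

For two equal groups, power = Φ(d·√(n/2) − z_{α/2}).
d·√(n/2) = 0.57 × √(29/2) = 0.57 × 3.808 = 2.170.
z_β = 2.170 − 2.241 = -0.071.
Power = Φ(-0.071) = 0.472.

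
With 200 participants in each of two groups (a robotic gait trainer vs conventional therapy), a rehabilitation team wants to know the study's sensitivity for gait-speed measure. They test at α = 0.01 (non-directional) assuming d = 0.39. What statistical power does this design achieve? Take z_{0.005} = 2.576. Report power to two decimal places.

power ≈ 0.91

For two equal groups, power = Φ(d·√(n/2) − z_{α/2}).
d·√(n/2) = 0.39 × √(200/2) = 0.39 × 10.000 = 3.900.
z_β = 3.900 − 2.576 = 1.324.
Power = Φ(1.324) = 0.907.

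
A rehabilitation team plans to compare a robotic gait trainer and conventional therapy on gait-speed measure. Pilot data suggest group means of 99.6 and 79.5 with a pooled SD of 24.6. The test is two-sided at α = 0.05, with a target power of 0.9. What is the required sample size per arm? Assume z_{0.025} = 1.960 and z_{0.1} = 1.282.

Cohen's d = |M₁ − M₂| / SD_pooled = |99.6 − 79.5| / 24.6 = 20.1 / 24.6 = 0.817.
For two independent groups with equal n: n = 2·((z_{α/2} + z_β) / d)².
z_{α/2} + z_β = 1.960 + 1.282 = 3.242.
n = 2 × (3.242 / 0.817)² = 2 × 3.968² = 2 × 15.75 = 31.5.
Round up to the next whole participant.

n = 32 per group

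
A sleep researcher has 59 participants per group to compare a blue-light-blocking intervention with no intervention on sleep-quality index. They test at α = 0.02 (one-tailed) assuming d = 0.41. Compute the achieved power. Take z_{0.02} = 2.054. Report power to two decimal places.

For two equal groups, power = Φ(d·√(n/2) − z_{α}).
d·√(n/2) = 0.41 × √(59/2) = 0.41 × 5.431 = 2.227.
z_β = 2.227 − 2.054 = 0.173.
Power = Φ(0.173) = 0.569.

power ≈ 0.57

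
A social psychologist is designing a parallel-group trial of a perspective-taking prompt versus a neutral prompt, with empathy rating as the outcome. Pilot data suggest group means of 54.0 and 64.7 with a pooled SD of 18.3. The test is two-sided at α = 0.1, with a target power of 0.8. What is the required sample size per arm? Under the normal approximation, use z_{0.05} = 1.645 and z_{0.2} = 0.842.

Cohen's d = |M₁ − M₂| / SD_pooled = |54.0 − 64.7| / 18.3 = 10.7 / 18.3 = 0.585.
For two independent groups with equal n: n = 2·((z_{α/2} + z_β) / d)².
z_{α/2} + z_β = 1.645 + 0.842 = 2.487.
n = 2 × (2.487 / 0.585)² = 2 × 4.251² = 2 × 18.07 = 36.1.
Round up to the next whole participant.

n = 37 per group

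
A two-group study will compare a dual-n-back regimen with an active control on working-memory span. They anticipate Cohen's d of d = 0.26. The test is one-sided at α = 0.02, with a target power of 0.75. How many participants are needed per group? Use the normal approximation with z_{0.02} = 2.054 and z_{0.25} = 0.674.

For two independent groups with equal n: n = 2·((z_{α} + z_β) / d)².
z_{α} + z_β = 2.054 + 0.674 = 2.728.
n = 2 × (2.728 / 0.26)² = 2 × 10.492² = 2 × 110.09 = 220.2.
Round up to the next whole participant.

n = 221 per group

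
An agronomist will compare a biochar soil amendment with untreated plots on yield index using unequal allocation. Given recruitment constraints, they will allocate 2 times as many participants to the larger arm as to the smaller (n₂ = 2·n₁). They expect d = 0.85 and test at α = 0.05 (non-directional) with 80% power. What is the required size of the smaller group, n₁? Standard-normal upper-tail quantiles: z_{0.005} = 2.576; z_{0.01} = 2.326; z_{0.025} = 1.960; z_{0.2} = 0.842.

With allocation ratio k = n₂/n₁ = 2, Var(x̄₁−x̄₂) = σ²(1/n₁ + 1/(k·n₁)) = σ²·(k+1)/(k·n₁).
So n₁ = (1 + 1/k)·((z_{α/2} + z_β)/d)² = 1.500 × (2.802/0.85)².
n₁ = 1.500 × 10.87 = 16.3.
Round up: n₁ = 17, giving n₂ = 2 × 17 = 34.

n₁ = 17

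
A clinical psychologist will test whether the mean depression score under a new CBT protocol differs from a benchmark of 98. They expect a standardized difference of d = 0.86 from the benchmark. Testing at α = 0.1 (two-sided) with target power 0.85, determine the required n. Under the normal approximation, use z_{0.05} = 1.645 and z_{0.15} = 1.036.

n = 10

For a one-sample test: n = ((z_{α/2} + z_β) / d)².
z_{α/2} + z_β = 1.645 + 1.036 = 2.681.
n = (2.681 / 0.86)² = 3.117² = 9.72.
Round up.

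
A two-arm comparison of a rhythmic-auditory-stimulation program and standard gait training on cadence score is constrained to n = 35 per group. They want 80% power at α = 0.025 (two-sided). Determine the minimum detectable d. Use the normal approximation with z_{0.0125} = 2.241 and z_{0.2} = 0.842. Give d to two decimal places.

d_min ≈ 0.74

For two independent groups of n = 35 each: d_min = (z_{α/2} + z_β)·√(2/n).
z-sum = 2.241 + 0.842 = 3.083.
d_min = 3.083 × √(2/35) = 3.083 × 0.2390 = 0.737.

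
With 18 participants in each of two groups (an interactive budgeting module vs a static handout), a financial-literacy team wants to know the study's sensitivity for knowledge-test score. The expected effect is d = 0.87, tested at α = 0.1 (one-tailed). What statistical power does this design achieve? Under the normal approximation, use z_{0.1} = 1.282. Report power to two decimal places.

power ≈ 0.91

For two equal groups, power = Φ(d·√(n/2) − z_{α}).
d·√(n/2) = 0.87 × √(18/2) = 0.87 × 3.000 = 2.610.
z_β = 2.610 − 1.282 = 1.328.
Power = Φ(1.328) = 0.908.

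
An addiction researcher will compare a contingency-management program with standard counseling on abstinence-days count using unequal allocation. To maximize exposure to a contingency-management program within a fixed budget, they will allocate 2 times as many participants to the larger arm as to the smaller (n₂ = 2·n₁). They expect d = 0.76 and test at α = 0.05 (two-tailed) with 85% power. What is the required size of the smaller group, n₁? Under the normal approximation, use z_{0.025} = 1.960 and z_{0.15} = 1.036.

With allocation ratio k = n₂/n₁ = 2, Var(x̄₁−x̄₂) = σ²(1/n₁ + 1/(k·n₁)) = σ²·(k+1)/(k·n₁).
So n₁ = (1 + 1/k)·((z_{α/2} + z_β)/d)² = 1.500 × (2.996/0.76)².
n₁ = 1.500 × 15.54 = 23.3.
Round up: n₁ = 24, giving n₂ = 2 × 24 = 48.

n₁ = 24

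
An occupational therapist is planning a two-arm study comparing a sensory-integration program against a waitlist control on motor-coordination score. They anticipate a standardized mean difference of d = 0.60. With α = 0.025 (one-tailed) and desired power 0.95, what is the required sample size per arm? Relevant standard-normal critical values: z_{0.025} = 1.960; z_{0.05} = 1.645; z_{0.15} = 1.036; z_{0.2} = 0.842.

For two independent groups with equal n: n = 2·((z_{α} + z_β) / d)².
z_{α} + z_β = 1.960 + 1.645 = 3.605.
n = 2 × (3.605 / 0.60)² = 2 × 6.008² = 2 × 36.10 = 72.2.
Round up to the next whole participant.

n = 73 per group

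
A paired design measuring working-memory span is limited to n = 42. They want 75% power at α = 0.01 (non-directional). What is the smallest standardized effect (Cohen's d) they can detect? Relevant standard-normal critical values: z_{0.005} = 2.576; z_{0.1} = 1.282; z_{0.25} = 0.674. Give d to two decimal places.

For a single sample (or paired design) of n = 42: d_min = (z_{α/2} + z_β)/√n.
z-sum = 2.576 + 0.674 = 3.250.
d_min = 3.250 / √42 = 3.250 / 6.481 = 0.501.

d_min ≈ 0.50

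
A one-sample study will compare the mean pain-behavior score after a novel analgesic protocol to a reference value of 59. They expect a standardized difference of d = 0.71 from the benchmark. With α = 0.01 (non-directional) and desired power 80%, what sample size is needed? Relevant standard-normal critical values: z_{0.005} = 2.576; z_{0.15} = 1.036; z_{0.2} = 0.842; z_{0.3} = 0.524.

n = 24

For a one-sample test: n = ((z_{α/2} + z_β) / d)².
z_{α/2} + z_β = 2.576 + 0.842 = 3.418.
n = (3.418 / 0.71)² = 4.814² = 23.18.
Round up.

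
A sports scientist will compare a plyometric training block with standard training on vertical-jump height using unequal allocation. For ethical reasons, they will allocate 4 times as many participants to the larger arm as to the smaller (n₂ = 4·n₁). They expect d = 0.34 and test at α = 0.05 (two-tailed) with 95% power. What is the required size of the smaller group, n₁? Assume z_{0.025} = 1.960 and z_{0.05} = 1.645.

With allocation ratio k = n₂/n₁ = 4, Var(x̄₁−x̄₂) = σ²(1/n₁ + 1/(k·n₁)) = σ²·(k+1)/(k·n₁).
So n₁ = (1 + 1/k)·((z_{α/2} + z_β)/d)² = 1.250 × (3.605/0.34)².
n₁ = 1.250 × 112.42 = 140.5.
Round up: n₁ = 141, giving n₂ = 4 × 141 = 564.

n₁ = 141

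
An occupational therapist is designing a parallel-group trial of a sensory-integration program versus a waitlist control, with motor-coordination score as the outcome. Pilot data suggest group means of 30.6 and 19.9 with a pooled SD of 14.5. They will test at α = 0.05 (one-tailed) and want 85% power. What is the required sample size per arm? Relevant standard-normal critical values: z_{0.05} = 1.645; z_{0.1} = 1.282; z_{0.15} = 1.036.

n = 27 per group

Cohen's d = |M₁ − M₂| / SD_pooled = |30.6 − 19.9| / 14.5 = 10.7 / 14.5 = 0.738.
For two independent groups with equal n: n = 2·((z_{α} + z_β) / d)².
z_{α} + z_β = 1.645 + 1.036 = 2.681.
n = 2 × (2.681 / 0.738)² = 2 × 3.633² = 2 × 13.20 = 26.4.
Round up to the next whole participant.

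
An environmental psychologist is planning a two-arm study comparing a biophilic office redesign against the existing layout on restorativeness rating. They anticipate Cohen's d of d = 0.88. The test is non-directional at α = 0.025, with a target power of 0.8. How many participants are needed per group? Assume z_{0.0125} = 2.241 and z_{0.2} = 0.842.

For two independent groups with equal n: n = 2·((z_{α/2} + z_β) / d)².
z_{α/2} + z_β = 2.241 + 0.842 = 3.083.
n = 2 × (3.083 / 0.88)² = 2 × 3.503² = 2 × 12.27 = 24.5.
Round up to the next whole participant.

n = 25 per group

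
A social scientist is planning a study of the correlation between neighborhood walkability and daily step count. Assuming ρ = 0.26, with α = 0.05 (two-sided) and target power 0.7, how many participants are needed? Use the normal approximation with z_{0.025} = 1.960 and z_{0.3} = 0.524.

Fisher's z: C = ½·ln((1+r)/(1−r)) = ½·ln(1.7027) = 0.2661.
n = ((z_{α/2} + z_β)/C)² + 3.
(1.960 + 0.524) / 0.2661 = 2.484 / 0.2661 = 9.335.
n = 9.335² + 3 = 87.14 + 3 = 90.1.
Round up.

n = 91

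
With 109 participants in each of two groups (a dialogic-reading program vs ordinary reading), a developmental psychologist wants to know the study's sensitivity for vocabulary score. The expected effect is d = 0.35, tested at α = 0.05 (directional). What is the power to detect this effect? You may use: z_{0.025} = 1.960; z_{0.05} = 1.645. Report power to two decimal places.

power ≈ 0.83

For two equal groups, power = Φ(d·√(n/2) − z_{α}).
d·√(n/2) = 0.35 × √(109/2) = 0.35 × 7.382 = 2.584.
z_β = 2.584 − 1.645 = 0.939.
Power = Φ(0.939) = 0.826.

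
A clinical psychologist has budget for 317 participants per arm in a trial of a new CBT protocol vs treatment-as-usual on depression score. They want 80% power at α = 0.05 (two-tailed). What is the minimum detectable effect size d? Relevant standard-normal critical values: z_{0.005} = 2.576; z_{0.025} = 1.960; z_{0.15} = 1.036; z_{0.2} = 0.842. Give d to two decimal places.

For two independent groups of n = 317 each: d_min = (z_{α/2} + z_β)·√(2/n).
z-sum = 1.960 + 0.842 = 2.802.
d_min = 2.802 × √(2/317) = 2.802 × 0.0794 = 0.223.

d_min ≈ 0.22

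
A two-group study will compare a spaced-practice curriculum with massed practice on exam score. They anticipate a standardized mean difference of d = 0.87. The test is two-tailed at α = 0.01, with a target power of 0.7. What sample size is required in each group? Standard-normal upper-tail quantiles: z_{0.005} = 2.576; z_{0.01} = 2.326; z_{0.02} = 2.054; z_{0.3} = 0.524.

n = 26 per group

For two independent groups with equal n: n = 2·((z_{α/2} + z_β) / d)².
z_{α/2} + z_β = 2.576 + 0.524 = 3.100.
n = 2 × (3.100 / 0.87)² = 2 × 3.563² = 2 × 12.70 = 25.4.
Round up to the next whole participant.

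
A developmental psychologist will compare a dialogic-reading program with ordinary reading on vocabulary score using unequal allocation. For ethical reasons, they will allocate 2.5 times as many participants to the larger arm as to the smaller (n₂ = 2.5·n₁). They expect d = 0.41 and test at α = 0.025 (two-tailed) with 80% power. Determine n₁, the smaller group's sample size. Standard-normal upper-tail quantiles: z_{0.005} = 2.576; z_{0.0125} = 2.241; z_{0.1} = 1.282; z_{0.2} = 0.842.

With allocation ratio k = n₂/n₁ = 2.5, Var(x̄₁−x̄₂) = σ²(1/n₁ + 1/(k·n₁)) = σ²·(k+1)/(k·n₁).
So n₁ = (1 + 1/k)·((z_{α/2} + z_β)/d)² = 1.400 × (3.083/0.41)².
n₁ = 1.400 × 56.54 = 79.2.
Round up: n₁ = 80, giving n₂ = 2.5 × 80 = 200.

n₁ = 80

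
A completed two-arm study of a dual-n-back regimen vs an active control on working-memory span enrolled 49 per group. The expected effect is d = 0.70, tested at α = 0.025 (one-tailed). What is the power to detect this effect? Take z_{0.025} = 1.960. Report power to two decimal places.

power ≈ 0.93

For two equal groups, power = Φ(d·√(n/2) − z_{α}).
d·√(n/2) = 0.70 × √(49/2) = 0.70 × 4.950 = 3.465.
z_β = 3.465 − 1.960 = 1.505.
Power = Φ(1.505) = 0.934.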